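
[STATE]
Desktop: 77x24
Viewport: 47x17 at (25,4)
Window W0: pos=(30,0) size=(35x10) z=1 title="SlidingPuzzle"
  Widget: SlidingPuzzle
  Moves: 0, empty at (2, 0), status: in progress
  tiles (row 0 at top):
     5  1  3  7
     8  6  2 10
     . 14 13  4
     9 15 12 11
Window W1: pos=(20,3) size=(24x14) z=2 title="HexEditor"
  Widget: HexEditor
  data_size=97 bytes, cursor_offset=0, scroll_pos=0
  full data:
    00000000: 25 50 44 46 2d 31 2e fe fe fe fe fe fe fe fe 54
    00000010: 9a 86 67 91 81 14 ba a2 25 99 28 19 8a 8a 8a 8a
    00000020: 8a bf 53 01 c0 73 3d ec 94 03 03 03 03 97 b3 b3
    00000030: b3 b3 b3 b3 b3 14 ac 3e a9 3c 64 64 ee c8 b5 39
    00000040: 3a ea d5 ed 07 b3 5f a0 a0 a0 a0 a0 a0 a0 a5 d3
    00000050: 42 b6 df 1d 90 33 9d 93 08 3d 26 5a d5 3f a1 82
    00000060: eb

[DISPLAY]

Editor            ┃3 │  7 │            ┃       
──────────────────┨──┼────┤            ┃       
0000  25 50 44 46 ┃2 │ 10 │            ┃       
0010  9a 86 67 91 ┃──┼────┤            ┃       
0020  8a bf 53 01 ┃3 │  4 │            ┃       
0030  b3 b3 b3 b3 ┃━━━━━━━━━━━━━━━━━━━━┛       
0040  3a ea d5 ed ┃                            
0050  42 b6 df 1d ┃                            
0060  eb          ┃                            
                  ┃                            
                  ┃                            
                  ┃                            
━━━━━━━━━━━━━━━━━━┛                            
                                               
                                               
                                               
                                               


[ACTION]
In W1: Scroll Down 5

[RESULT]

Editor            ┃3 │  7 │            ┃       
──────────────────┨──┼────┤            ┃       
0050  42 b6 df 1d ┃2 │ 10 │            ┃       
0060  eb          ┃──┼────┤            ┃       
                  ┃3 │  4 │            ┃       
                  ┃━━━━━━━━━━━━━━━━━━━━┛       
                  ┃                            
                  ┃                            
                  ┃                            
                  ┃                            
                  ┃                            
                  ┃                            
━━━━━━━━━━━━━━━━━━┛                            
                                               
                                               
                                               
                                               


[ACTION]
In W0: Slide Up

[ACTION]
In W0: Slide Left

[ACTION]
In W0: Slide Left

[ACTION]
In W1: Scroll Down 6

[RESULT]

Editor            ┃3 │  7 │            ┃       
──────────────────┨──┼────┤            ┃       
0060  eb          ┃2 │ 10 │            ┃       
                  ┃──┼────┤            ┃       
                  ┃3 │  4 │            ┃       
                  ┃━━━━━━━━━━━━━━━━━━━━┛       
                  ┃                            
                  ┃                            
                  ┃                            
                  ┃                            
                  ┃                            
                  ┃                            
━━━━━━━━━━━━━━━━━━┛                            
                                               
                                               
                                               
                                               


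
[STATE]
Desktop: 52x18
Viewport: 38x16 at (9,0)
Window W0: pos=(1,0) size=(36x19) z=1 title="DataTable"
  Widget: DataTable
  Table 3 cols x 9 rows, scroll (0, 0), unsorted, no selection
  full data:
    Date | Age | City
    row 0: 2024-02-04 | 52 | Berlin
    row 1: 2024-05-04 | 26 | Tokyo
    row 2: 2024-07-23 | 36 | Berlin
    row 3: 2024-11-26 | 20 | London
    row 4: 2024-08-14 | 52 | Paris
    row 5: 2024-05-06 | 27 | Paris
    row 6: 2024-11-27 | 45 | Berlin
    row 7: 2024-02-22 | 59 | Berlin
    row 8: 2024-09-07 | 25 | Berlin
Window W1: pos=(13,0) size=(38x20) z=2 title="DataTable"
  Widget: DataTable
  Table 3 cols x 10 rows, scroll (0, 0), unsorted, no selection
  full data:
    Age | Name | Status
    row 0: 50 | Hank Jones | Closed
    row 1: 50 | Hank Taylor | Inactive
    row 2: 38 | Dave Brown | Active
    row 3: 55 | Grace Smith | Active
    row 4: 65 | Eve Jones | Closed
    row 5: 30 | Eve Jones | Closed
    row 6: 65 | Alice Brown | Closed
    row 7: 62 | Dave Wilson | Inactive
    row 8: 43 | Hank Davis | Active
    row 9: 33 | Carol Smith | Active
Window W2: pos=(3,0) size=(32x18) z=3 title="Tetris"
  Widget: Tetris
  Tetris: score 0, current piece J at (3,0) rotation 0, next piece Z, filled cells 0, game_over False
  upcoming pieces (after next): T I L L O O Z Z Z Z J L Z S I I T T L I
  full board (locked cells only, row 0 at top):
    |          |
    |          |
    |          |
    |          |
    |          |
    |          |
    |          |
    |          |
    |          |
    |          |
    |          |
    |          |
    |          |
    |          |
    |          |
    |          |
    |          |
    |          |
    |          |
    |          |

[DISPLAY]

━━━━━━━━━━━━━━━━━━━━━━━━━┓━━━━━━━━━━━━
is                       ┃            
─────────────────────────┨────────────
     │Next:              ┃s           
     │▓▓                 ┃───         
     │ ▓▓                ┃d           
     │                   ┃ive         
     │                   ┃e           
     │                   ┃e           
     │Score:             ┃d           
     │0                  ┃d           
     │                   ┃d           
     │                   ┃ive         
     │                   ┃e           
     │                   ┃e           
     │                   ┃            


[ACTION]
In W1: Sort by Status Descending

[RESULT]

━━━━━━━━━━━━━━━━━━━━━━━━━┓━━━━━━━━━━━━
is                       ┃            
─────────────────────────┨────────────
     │Next:              ┃s ▼         
     │▓▓                 ┃───         
     │ ▓▓                ┃ive         
     │                   ┃ive         
     │                   ┃d           
     │                   ┃d           
     │Score:             ┃d           
     │0                  ┃d           
     │                   ┃e           
     │                   ┃e           
     │                   ┃e           
     │                   ┃e           
     │                   ┃            


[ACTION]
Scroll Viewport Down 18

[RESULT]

─────────────────────────┨────────────
     │Next:              ┃s ▼         
     │▓▓                 ┃───         
     │ ▓▓                ┃ive         
     │                   ┃ive         
     │                   ┃d           
     │                   ┃d           
     │Score:             ┃d           
     │0                  ┃d           
     │                   ┃e           
     │                   ┃e           
     │                   ┃e           
     │                   ┃e           
     │                   ┃            
     │                   ┃            
━━━━━━━━━━━━━━━━━━━━━━━━━┛            


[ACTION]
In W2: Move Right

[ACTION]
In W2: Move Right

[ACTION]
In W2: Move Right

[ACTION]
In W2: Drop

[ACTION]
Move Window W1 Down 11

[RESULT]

─────────────────────────┨───         
     │Next:              ┃ive         
     │▓▓                 ┃ive         
     │ ▓▓                ┃d           
     │                   ┃d           
     │                   ┃d           
     │                   ┃d           
     │Score:             ┃e           
     │0                  ┃e           
     │                   ┃e           
     │                   ┃e           
     │                   ┃            
     │                   ┃            
     │                   ┃            
     │                   ┃            
━━━━━━━━━━━━━━━━━━━━━━━━━┛━━━━━━━━━━━━


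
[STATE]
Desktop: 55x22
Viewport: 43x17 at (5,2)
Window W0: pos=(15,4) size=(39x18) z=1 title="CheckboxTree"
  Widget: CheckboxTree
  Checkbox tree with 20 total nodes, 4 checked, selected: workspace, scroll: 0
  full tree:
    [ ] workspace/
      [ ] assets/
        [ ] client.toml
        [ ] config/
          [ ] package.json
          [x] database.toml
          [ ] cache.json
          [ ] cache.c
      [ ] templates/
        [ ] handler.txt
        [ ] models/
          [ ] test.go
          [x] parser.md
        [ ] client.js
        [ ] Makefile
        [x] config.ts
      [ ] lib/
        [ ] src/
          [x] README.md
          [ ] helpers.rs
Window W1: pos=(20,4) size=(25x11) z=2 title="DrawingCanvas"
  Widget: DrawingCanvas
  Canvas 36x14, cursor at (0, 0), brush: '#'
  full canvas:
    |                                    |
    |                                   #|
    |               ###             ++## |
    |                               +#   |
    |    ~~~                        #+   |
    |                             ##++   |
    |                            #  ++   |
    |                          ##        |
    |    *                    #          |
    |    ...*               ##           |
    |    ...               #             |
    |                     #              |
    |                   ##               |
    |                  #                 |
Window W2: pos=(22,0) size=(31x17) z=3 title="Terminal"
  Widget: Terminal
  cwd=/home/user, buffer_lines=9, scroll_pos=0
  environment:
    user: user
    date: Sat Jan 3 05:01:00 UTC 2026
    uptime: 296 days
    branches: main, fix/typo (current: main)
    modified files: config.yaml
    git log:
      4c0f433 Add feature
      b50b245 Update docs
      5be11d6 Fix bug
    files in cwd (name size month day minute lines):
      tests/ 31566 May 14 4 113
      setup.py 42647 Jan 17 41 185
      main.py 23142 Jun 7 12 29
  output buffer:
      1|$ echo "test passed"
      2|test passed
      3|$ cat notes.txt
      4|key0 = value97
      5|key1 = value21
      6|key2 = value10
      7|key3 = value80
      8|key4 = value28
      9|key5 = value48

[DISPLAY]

                 ┠─────────────────────────
                 ┃$ echo "test passed"     
          ┏━━━━┏━┃test passed              
          ┃ Che┃ ┃$ cat notes.txt          
          ┠────┠─┃key0 = value97           
          ┃>[-]┃+┃key1 = value21           
          ┃   [┃ ┃key2 = value10           
          ┃    ┃ ┃key3 = value80           
          ┃    ┃ ┃key4 = value28           
          ┃    ┃ ┃key5 = value48           
          ┃    ┃ ┃$ █                      
          ┃    ┃ ┃                         
          ┃    ┗━┃                         
          ┃   [-]┃                         
          ┃     [┗━━━━━━━━━━━━━━━━━━━━━━━━━
          ┃     [-] models/                
          ┃       [ ] test.go              


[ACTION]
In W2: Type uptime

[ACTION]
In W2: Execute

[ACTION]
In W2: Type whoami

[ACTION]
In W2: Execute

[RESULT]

                 ┠─────────────────────────
                 ┃test passed              
          ┏━━━━┏━┃$ cat notes.txt          
          ┃ Che┃ ┃key0 = value97           
          ┠────┠─┃key1 = value21           
          ┃>[-]┃+┃key2 = value10           
          ┃   [┃ ┃key3 = value80           
          ┃    ┃ ┃key4 = value28           
          ┃    ┃ ┃key5 = value48           
          ┃    ┃ ┃$ uptime                 
          ┃    ┃ ┃ 10:00  up 296 days      
          ┃    ┃ ┃$ whoami                 
          ┃    ┗━┃user                     
          ┃   [-]┃$ █                      
          ┃     [┗━━━━━━━━━━━━━━━━━━━━━━━━━
          ┃     [-] models/                
          ┃       [ ] test.go              


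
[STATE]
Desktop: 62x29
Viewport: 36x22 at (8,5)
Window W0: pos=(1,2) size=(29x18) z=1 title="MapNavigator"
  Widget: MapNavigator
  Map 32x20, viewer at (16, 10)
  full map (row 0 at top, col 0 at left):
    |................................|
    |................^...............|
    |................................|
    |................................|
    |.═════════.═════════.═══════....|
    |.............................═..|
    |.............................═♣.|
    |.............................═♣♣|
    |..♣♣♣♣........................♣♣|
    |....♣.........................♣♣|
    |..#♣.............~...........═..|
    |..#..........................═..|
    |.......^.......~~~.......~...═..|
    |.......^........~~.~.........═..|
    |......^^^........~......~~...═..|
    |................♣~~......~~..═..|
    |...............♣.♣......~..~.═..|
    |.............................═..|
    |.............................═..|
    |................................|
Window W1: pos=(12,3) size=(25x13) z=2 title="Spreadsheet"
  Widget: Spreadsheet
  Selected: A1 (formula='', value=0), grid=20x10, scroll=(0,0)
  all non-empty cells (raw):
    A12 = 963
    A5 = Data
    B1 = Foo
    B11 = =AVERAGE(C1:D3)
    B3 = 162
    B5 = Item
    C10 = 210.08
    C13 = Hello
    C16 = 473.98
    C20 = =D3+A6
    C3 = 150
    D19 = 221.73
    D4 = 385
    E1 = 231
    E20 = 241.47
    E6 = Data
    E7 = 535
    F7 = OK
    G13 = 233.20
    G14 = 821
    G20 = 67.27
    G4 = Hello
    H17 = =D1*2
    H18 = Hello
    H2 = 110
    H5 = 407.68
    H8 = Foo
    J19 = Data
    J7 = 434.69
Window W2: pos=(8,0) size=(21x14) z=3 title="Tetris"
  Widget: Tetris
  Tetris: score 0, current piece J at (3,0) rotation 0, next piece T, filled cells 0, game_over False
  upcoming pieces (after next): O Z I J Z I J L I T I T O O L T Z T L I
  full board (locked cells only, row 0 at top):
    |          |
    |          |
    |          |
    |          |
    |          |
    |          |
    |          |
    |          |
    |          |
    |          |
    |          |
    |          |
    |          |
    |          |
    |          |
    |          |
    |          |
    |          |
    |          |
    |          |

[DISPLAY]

┃          │▒▒▒     ┃───────┨       
┃          │        ┃       ┃       
┃          │        ┃       ┃       
┃          │        ┃-------┃       
┃          │Score:  ┃       ┃       
┃          │0       ┃   0   ┃       
┃          │        ┃ 162   ┃       
┃          │        ┃   0   ┃       
┗━━━━━━━━━━━━━━━━━━━┛       ┃       
....┃  6        0       0   ┃       
....┗━━━━━━━━━━━━━━━━━━━━━━━┛       
........~......~~...═┃              
.......♣~~......~~..═┃              
......♣.♣......~..~.═┃              
━━━━━━━━━━━━━━━━━━━━━┛              
                                    
                                    
                                    
                                    
                                    
                                    
                                    


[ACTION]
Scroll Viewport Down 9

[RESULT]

┃          │        ┃       ┃       
┃          │        ┃-------┃       
┃          │Score:  ┃       ┃       
┃          │0       ┃   0   ┃       
┃          │        ┃ 162   ┃       
┃          │        ┃   0   ┃       
┗━━━━━━━━━━━━━━━━━━━┛       ┃       
....┃  6        0       0   ┃       
....┗━━━━━━━━━━━━━━━━━━━━━━━┛       
........~......~~...═┃              
.......♣~~......~~..═┃              
......♣.♣......~..~.═┃              
━━━━━━━━━━━━━━━━━━━━━┛              
                                    
                                    
                                    
                                    
                                    
                                    
                                    
                                    
                                    


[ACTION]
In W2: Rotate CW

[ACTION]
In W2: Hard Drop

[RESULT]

┃          │        ┃       ┃       
┃          │        ┃-------┃       
┃          │Score:  ┃       ┃       
┃   ██     │0       ┃   0   ┃       
┃   █      │        ┃ 162   ┃       
┃   █      │        ┃   0   ┃       
┗━━━━━━━━━━━━━━━━━━━┛       ┃       
....┃  6        0       0   ┃       
....┗━━━━━━━━━━━━━━━━━━━━━━━┛       
........~......~~...═┃              
.......♣~~......~~..═┃              
......♣.♣......~..~.═┃              
━━━━━━━━━━━━━━━━━━━━━┛              
                                    
                                    
                                    
                                    
                                    
                                    
                                    
                                    
                                    


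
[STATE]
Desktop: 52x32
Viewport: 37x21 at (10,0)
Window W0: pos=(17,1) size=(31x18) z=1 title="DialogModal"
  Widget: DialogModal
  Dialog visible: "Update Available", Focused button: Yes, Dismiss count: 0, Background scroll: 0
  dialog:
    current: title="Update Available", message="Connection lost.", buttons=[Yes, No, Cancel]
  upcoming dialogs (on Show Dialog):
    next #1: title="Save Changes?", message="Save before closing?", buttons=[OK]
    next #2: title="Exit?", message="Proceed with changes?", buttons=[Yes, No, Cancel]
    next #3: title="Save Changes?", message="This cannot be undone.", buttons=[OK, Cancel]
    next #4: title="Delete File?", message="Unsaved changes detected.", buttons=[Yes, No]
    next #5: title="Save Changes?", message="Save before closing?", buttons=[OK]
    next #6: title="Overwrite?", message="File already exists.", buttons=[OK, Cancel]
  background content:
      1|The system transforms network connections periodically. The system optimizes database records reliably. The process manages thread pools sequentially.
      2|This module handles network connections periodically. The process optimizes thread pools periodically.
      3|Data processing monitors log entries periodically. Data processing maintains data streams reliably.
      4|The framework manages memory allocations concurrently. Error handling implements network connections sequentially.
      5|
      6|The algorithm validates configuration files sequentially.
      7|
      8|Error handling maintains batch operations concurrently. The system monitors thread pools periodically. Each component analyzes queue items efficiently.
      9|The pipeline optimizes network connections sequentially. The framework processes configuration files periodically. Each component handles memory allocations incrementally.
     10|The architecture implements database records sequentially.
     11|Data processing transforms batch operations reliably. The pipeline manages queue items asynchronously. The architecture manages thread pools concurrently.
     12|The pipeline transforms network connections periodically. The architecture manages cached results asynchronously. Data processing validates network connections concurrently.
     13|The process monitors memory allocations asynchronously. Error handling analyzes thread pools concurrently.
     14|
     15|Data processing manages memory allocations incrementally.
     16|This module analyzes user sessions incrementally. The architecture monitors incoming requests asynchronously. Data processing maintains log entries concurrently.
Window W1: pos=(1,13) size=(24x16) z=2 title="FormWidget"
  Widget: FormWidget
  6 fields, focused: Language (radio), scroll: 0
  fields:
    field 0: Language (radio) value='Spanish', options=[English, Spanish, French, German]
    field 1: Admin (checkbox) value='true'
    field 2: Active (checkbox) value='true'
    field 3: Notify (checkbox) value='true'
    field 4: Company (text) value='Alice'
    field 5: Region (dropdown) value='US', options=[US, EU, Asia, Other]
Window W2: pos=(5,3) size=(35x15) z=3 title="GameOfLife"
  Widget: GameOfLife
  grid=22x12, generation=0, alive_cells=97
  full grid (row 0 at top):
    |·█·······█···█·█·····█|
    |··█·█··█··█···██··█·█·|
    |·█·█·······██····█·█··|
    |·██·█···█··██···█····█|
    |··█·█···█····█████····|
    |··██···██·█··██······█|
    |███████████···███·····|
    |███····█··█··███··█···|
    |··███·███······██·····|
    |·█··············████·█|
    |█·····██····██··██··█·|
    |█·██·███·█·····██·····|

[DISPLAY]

                                     
       ┏━━━━━━━━━━━━━━━━━━━━━━━━━━━━━
       ┃ DialogModal                 
━━━━━━━━━━━━━━━━━━━━━━━━━━━━━┓───────
eOfLife                      ┃network
─────────────────────────────┨twork c
 0                           ┃rs log 
█··█··█···██··█·█·           ┃memory 
·······██····█·█··           ┃───┐   
█···█··██···█····█           ┃e  │nfi
█···█····█████····           ┃.  │   
···██·█··██······█           ┃l  │atc
███████···███·····           ┃───┘wor
···█··█··███··█···           ┃ments d
█·███······██·····           ┃orms ba
············████·█           ┃s netwo
··██····██··██··█·           ┃emory a
━━━━━━━━━━━━━━━━━━━━━━━━━━━━━┛       
:     [x]     ┃━━━━━━━━━━━━━━━━━━━━━━
:     [x]     ┃                      
y:    [Alice ]┃                      


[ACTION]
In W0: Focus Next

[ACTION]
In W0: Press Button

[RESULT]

                                     
       ┏━━━━━━━━━━━━━━━━━━━━━━━━━━━━━
       ┃ DialogModal                 
━━━━━━━━━━━━━━━━━━━━━━━━━━━━━┓───────
eOfLife                      ┃network
─────────────────────────────┨twork c
 0                           ┃rs log 
█··█··█···██··█·█·           ┃memory 
·······██····█·█··           ┃       
█···█··██···█····█           ┃s confi
█···█····█████····           ┃       
···██·█··██······█           ┃ns batc
███████···███·····           ┃ networ
···█··█··███··█···           ┃ments d
█·███······██·····           ┃orms ba
············████·█           ┃s netwo
··██····██··██··█·           ┃emory a
━━━━━━━━━━━━━━━━━━━━━━━━━━━━━┛       
:     [x]     ┃━━━━━━━━━━━━━━━━━━━━━━
:     [x]     ┃                      
y:    [Alice ]┃                      


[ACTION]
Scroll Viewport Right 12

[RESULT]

                                     
  ┏━━━━━━━━━━━━━━━━━━━━━━━━━━━━━┓    
  ┃ DialogModal                 ┃    
━━━━━━━━━━━━━━━━━━━━━━━━┓───────┨    
fe                      ┃network┃    
────────────────────────┨twork c┃    
                        ┃rs log ┃    
·█···██··█·█·           ┃memory ┃    
··██····█·█··           ┃       ┃    
··██···█····█           ┃s confi┃    
····█████····           ┃       ┃    
·█··██······█           ┃ns batc┃    
██···███·····           ┃ networ┃    
·█··███··█···           ┃ments d┃    
······██·····           ┃orms ba┃    
·······████·█           ┃s netwo┃    
···██··██··█·           ┃emory a┃    
━━━━━━━━━━━━━━━━━━━━━━━━┛       ┃    
 [x]     ┃━━━━━━━━━━━━━━━━━━━━━━┛    
 [x]     ┃                           
 [Alice ]┃                           


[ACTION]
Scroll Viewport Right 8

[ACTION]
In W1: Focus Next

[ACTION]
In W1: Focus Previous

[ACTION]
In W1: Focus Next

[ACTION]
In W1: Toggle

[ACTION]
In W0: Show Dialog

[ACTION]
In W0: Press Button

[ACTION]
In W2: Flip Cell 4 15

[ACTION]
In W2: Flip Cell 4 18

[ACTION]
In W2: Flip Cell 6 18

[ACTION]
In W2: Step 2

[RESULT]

                                     
  ┏━━━━━━━━━━━━━━━━━━━━━━━━━━━━━┓    
  ┃ DialogModal                 ┃    
━━━━━━━━━━━━━━━━━━━━━━━━┓───────┨    
fe                      ┃network┃    
────────────────────────┨twork c┃    
                        ┃rs log ┃    
·█·········█·           ┃memory ┃    
·█·········█·           ┃       ┃    
·██·█·····█··           ┃s confi┃    
·██····██····           ┃       ┃    
██····█··█···           ┃ns batc┃    
███·····█····           ┃ networ┃    
███··········           ┃ments d┃    
█········███·           ┃orms ba┃    
█········█···           ┃s netwo┃    
█······██··█·           ┃emory a┃    
━━━━━━━━━━━━━━━━━━━━━━━━┛       ┃    
 [x]     ┃━━━━━━━━━━━━━━━━━━━━━━┛    
 [x]     ┃                           
 [Alice ]┃                           


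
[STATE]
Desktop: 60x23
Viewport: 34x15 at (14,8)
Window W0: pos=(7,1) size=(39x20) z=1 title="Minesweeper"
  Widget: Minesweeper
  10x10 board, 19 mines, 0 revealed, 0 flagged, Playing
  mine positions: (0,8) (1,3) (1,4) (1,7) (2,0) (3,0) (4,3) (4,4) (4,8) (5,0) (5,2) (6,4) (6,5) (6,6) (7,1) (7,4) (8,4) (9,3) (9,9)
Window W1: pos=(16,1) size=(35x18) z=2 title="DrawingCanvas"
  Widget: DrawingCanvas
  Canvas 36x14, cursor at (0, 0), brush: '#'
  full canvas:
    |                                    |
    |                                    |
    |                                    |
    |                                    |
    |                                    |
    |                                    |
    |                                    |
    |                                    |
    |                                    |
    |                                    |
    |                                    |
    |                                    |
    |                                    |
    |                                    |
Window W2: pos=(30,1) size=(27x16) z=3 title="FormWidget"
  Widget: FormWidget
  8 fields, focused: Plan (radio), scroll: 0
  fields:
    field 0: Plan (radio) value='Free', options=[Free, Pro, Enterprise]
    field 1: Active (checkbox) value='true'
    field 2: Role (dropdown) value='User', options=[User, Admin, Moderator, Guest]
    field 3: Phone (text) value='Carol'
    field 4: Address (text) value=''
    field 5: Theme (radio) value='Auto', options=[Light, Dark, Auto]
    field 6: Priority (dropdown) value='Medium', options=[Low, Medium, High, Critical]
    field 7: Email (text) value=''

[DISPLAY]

■■┃             ┃  Address:    [  
■■┃             ┃  Theme:      ( )
■■┃             ┃  Priority:   [Me
■■┃             ┃  Email:      [  
■■┃             ┃                 
■■┃             ┃                 
  ┃             ┃                 
  ┃             ┃                 
  ┃             ┗━━━━━━━━━━━━━━━━━
  ┃                               
  ┗━━━━━━━━━━━━━━━━━━━━━━━━━━━━━━━
                               ┃  
━━━━━━━━━━━━━━━━━━━━━━━━━━━━━━━┛  
                                  
                                  


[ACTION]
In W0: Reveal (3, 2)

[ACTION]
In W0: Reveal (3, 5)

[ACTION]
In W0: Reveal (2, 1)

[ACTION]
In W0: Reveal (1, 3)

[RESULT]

■■┃             ┃  Address:    [  
■■┃             ┃  Theme:      ( )
✹■┃             ┃  Priority:   [Me
■■┃             ┃  Email:      [  
■■┃             ┃                 
■■┃             ┃                 
  ┃             ┃                 
  ┃             ┃                 
  ┃             ┗━━━━━━━━━━━━━━━━━
  ┃                               
  ┗━━━━━━━━━━━━━━━━━━━━━━━━━━━━━━━
                               ┃  
━━━━━━━━━━━━━━━━━━━━━━━━━━━━━━━┛  
                                  
                                  


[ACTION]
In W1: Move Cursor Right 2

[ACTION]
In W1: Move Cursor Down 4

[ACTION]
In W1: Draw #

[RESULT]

■■┃  #          ┃  Address:    [  
■■┃             ┃  Theme:      ( )
✹■┃             ┃  Priority:   [Me
■■┃             ┃  Email:      [  
■■┃             ┃                 
■■┃             ┃                 
  ┃             ┃                 
  ┃             ┃                 
  ┃             ┗━━━━━━━━━━━━━━━━━
  ┃                               
  ┗━━━━━━━━━━━━━━━━━━━━━━━━━━━━━━━
                               ┃  
━━━━━━━━━━━━━━━━━━━━━━━━━━━━━━━┛  
                                  
                                  


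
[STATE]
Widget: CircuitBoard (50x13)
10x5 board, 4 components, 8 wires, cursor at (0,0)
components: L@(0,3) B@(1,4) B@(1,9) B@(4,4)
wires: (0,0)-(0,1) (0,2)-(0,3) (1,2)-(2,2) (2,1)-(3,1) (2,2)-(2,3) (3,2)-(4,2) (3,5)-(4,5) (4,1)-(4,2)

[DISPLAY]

   0 1 2 3 4 5 6 7 8 9                            
0  [.]─ ·   · ─ L                                 
                                                  
1           ·       B                   B         
            │                                     
2       ·   · ─ ·                                 
        │                                         
3       ·   ·           ·                         
            │           │                         
4       · ─ ·       B   ·                         
Cursor: (0,0)                                     
                                                  
                                                  


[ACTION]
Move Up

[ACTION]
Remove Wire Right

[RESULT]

   0 1 2 3 4 5 6 7 8 9                            
0  [.]      · ─ L                                 
                                                  
1           ·       B                   B         
            │                                     
2       ·   · ─ ·                                 
        │                                         
3       ·   ·           ·                         
            │           │                         
4       · ─ ·       B   ·                         
Cursor: (0,0)                                     
                                                  
                                                  


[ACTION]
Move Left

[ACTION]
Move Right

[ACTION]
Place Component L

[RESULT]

   0 1 2 3 4 5 6 7 8 9                            
0      [L]  · ─ L                                 
                                                  
1           ·       B                   B         
            │                                     
2       ·   · ─ ·                                 
        │                                         
3       ·   ·           ·                         
            │           │                         
4       · ─ ·       B   ·                         
Cursor: (0,1)                                     
                                                  
                                                  


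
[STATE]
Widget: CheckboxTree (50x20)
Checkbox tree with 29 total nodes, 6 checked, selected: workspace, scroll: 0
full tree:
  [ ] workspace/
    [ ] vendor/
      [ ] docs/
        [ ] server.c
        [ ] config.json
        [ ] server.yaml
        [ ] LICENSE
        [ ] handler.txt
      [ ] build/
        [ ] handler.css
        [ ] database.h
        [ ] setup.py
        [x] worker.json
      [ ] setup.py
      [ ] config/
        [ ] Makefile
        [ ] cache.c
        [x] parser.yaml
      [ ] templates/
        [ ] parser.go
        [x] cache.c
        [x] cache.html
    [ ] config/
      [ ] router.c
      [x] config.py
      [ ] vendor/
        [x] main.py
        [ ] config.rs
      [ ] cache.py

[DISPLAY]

>[-] workspace/                                   
   [-] vendor/                                    
     [ ] docs/                                    
       [ ] server.c                               
       [ ] config.json                            
       [ ] server.yaml                            
       [ ] LICENSE                                
       [ ] handler.txt                            
     [-] build/                                   
       [ ] handler.css                            
       [ ] database.h                             
       [ ] setup.py                               
       [x] worker.json                            
     [ ] setup.py                                 
     [-] config/                                  
       [ ] Makefile                               
       [ ] cache.c                                
       [x] parser.yaml                            
     [-] templates/                               
       [ ] parser.go                              


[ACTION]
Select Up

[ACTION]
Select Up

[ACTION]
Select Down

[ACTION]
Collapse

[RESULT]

 [-] workspace/                                   
>  [-] vendor/                                    
   [-] config/                                    
     [ ] router.c                                 
     [x] config.py                                
     [-] vendor/                                  
       [x] main.py                                
       [ ] config.rs                              
     [ ] cache.py                                 
                                                  
                                                  
                                                  
                                                  
                                                  
                                                  
                                                  
                                                  
                                                  
                                                  
                                                  


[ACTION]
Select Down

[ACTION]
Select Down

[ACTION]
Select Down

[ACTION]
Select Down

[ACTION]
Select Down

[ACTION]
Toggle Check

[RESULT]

 [-] workspace/                                   
   [-] vendor/                                    
   [-] config/                                    
     [ ] router.c                                 
     [x] config.py                                
     [ ] vendor/                                  
>      [ ] main.py                                
       [ ] config.rs                              
     [ ] cache.py                                 
                                                  
                                                  
                                                  
                                                  
                                                  
                                                  
                                                  
                                                  
                                                  
                                                  
                                                  


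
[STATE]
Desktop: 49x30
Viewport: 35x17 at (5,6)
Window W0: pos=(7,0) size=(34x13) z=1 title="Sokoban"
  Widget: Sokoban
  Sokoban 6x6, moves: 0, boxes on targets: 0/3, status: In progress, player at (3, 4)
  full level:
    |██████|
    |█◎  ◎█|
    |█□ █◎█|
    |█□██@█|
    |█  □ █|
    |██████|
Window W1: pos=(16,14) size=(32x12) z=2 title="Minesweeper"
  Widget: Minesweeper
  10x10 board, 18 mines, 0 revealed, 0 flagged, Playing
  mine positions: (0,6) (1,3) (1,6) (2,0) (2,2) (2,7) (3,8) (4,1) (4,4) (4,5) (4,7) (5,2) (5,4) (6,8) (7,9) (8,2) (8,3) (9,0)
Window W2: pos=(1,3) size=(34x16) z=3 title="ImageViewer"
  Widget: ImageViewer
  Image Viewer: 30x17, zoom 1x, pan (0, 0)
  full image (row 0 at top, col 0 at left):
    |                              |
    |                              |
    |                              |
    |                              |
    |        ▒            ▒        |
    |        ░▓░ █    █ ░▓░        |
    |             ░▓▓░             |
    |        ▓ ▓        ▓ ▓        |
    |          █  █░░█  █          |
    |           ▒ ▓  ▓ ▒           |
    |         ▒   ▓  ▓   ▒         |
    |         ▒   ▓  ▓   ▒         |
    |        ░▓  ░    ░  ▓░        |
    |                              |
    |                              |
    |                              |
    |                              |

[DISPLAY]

                             ┃     
                             ┃     
                             ┃     
                             ┃     
     ▒            ▒          ┃     
     ░▓░ █    █ ░▓░          ┃     
          ░▓▓░               ┃━━━━━
     ▓ ▓        ▓ ▓          ┃     
       █  █░░█  █            ┃━━━━━
        ▒ ▓  ▓ ▒             ┃     
      ▒   ▓  ▓   ▒           ┃─────
      ▒   ▓  ▓   ▒           ┃     
━━━━━━━━━━━━━━━━━━━━━━━━━━━━━┛     
           ┃■■■■■■■■■■             
           ┃■■■■■■■■■■             
           ┃■■■■■■■■■■             
           ┃■■■■■■■■■■             


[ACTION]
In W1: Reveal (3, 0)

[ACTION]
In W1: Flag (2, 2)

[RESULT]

                             ┃     
                             ┃     
                             ┃     
                             ┃     
     ▒            ▒          ┃     
     ░▓░ █    █ ░▓░          ┃     
          ░▓▓░               ┃━━━━━
     ▓ ▓        ▓ ▓          ┃     
       █  █░░█  █            ┃━━━━━
        ▒ ▓  ▓ ▒             ┃     
      ▒   ▓  ▓   ▒           ┃─────
      ▒   ▓  ▓   ▒           ┃     
━━━━━━━━━━━━━━━━━━━━━━━━━━━━━┛     
           ┃■■⚑■■■■■■■             
           ┃2■■■■■■■■■             
           ┃■■■■■■■■■■             
           ┃■■■■■■■■■■             


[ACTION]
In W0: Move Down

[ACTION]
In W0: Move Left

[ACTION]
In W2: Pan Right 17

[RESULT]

                             ┃     
                             ┃     
                             ┃     
                             ┃     
 ▒                           ┃     
▓░                           ┃     
                             ┃━━━━━
 ▓                           ┃     
                             ┃━━━━━
                             ┃     
▒                            ┃─────
▒                            ┃     
━━━━━━━━━━━━━━━━━━━━━━━━━━━━━┛     
           ┃■■⚑■■■■■■■             
           ┃2■■■■■■■■■             
           ┃■■■■■■■■■■             
           ┃■■■■■■■■■■             
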